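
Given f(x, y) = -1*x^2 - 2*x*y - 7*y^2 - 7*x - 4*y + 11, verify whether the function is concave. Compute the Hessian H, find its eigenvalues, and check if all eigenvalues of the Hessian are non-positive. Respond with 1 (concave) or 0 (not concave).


The Hessian of f(x,y) = -1*x^2 - 2*x*y - 7*y^2 - 7*x - 4*y + 11 is:
H = [[-2, -2], [-2, -14]]
Trace = -2 - 14 = -16
Determinant = -2*-14 - (-2)^2 = 24
Discriminant = (-16)^2 - 4*24 = 160.0
Eigenvalues: lambda_1 = -14.3246, lambda_2 = -1.6754
The function is concave.

1


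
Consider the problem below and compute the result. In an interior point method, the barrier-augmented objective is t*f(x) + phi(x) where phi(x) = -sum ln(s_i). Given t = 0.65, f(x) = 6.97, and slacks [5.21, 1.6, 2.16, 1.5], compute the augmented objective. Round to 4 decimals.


Step 1: Compute log-barrier.
ln values: [1.6506, 0.47, 0.7701, 0.4055]
phi = -(1.6506 + 0.47 + 0.7701 + 0.4055) = -3.2962
Step 2: Compute augmented objective.
t*f(x) = 0.65*6.97 = 4.5305
Total = 4.5305 - 3.2962 = 1.2343


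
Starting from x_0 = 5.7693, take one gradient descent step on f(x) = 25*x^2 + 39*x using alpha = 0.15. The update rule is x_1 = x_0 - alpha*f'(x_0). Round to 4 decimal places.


We compute the gradient at x_0 and apply the update.
f'(x) = 50*x + 39
f'(5.7693) = 50*5.7693 + 39 = 327.465
x_1 = 5.7693 - 0.15*327.465 = -43.3505


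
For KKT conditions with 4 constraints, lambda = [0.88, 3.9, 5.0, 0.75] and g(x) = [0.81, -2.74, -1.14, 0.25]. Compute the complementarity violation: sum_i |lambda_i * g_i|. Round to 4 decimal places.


KKT complementary slackness check:
lambda_1 * g_1 = 0.88 * 0.81 = 0.7128
lambda_2 * g_2 = 3.9 * -2.74 = -10.686
lambda_3 * g_3 = 5.0 * -1.14 = -5.7
lambda_4 * g_4 = 0.75 * 0.25 = 0.1875
Total violation = 0.7128 + 10.686 + 5.7 + 0.1875 = 17.2863


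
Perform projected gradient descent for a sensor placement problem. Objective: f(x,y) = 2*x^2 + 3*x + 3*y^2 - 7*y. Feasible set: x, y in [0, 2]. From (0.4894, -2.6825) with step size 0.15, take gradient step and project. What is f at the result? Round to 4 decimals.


Step 1: Compute gradient at (0.4894, -2.6825).
grad_x = 2*2*0.4894 + 3 = 4.9576
grad_y = 2*3*-2.6825 - 7 = -23.095
Step 2: Gradient step.
x_raw = 0.4894 - 0.15*4.9576 = -0.2542
y_raw = -2.6825 - 0.15*-23.095 = 0.7818
Step 3: Project onto [0, 2].
x_proj = clip(-0.2542) = 0.0
y_proj = clip(0.7818) = 0.7818
Step 4: Evaluate f.
f(0.0, 0.7818) = -3.6389


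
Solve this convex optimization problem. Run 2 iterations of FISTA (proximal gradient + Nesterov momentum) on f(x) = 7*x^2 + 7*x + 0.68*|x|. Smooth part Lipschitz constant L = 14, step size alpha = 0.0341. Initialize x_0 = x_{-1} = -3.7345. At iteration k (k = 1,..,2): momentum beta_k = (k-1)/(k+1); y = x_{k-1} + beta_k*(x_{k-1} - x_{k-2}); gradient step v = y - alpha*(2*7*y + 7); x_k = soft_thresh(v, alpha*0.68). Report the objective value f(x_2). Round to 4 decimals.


FISTA on f(x) = 7*x^2 + 7*x + 0.68*|x|
L = 14, alpha = 0.0341
Iteration 1: beta = 0.0, y = -3.7345 + 0.0*(-3.7345 + 3.7345) = -3.7345
  grad(y) = -45.283, v = y - alpha*grad = -2.1903
  prox(v) = soft_thresh(-2.1903, 0.0232) = -2.1672
Iteration 2: beta = 0.3333, y = -2.1672 + 0.3333*(-2.1672 + 3.7345) = -1.6447
  grad(y) = -16.026, v = y - alpha*grad = -1.0982
  prox(v) = soft_thresh(-1.0982, 0.0232) = -1.075
f(x_2) = 7*(-1.075)^2 + 7*(-1.075) + 0.68*|-1.075| = 1.2957


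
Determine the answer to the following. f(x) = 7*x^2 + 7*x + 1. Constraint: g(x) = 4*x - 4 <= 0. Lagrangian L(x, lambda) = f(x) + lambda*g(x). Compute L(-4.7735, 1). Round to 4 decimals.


Step 1: Evaluate f(x).
f(-4.7735) = 7*(-4.7735)^2 + 7*(-4.7735) + 1 = 127.0896
Step 2: Evaluate g(x).
g(-4.7735) = 4*-4.7735 - 4 = -23.094
Step 3: Compute Lagrangian.
L = 127.0896 + 1*-23.094 = 103.9956


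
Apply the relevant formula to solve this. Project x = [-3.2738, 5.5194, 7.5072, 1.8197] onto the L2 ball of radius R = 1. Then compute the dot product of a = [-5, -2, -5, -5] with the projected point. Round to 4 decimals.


Step 1: Compute ||x|| (intermediates to 6 decimals).
||x|| = sqrt((-3.2738)^2 + 5.5194^2 + 7.5072^2 + 1.8197^2) = 10.042455
Step 2: Project.
Since ||x|| > R, scale = R/||x|| = 1/10.042455 = 0.099577, proj(x) = scale * x
proj(x) = [-0.325995, 0.549605, 0.747544, 0.1812]
Step 3: Dot product.
a^T * proj(x) = -5*(-0.325995) - 2*0.549605 - 5*0.747544 - 5*0.1812 = -4.113


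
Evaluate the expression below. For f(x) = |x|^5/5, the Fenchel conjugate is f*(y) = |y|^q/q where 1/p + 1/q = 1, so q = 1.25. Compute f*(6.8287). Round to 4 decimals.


The conjugate exponent q satisfies 1/p + 1/q = 1.
p = 5, so q = 5/(5 - 1) = 1.25
|y|^q = 6.8287^1.25 = 11.0388
f*(6.8287) = 11.0388 / 1.25 = 8.8311


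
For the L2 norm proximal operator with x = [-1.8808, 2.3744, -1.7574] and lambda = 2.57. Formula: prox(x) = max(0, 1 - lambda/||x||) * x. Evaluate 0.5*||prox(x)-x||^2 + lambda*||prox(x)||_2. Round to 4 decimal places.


Step 1: Compute ||x||.
||x|| = 3.5019
Step 2: Compute scaling factor.
scale = max(0, 1 - 2.57/3.5019) = 0.2661
Step 3: prox(x) = [-0.5005, 0.6319, -0.4677]
||prox(x)|| = 0.9319
Step 4: Proximal objective.
0.5*||prox-x||^2 = 3.3025
lambda*||prox|| = 2.395
Total = 5.6976


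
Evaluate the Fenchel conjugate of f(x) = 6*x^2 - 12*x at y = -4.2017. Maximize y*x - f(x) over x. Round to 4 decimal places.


f*(y) = sup_x {y*x - a*x^2 - b*x} = sup_x {(y-b)*x - a*x^2}
FOC: (y - b) - 2a*x = 0 => x* = (y - b)/(2a)
x* = (-4.2017 + 12)/(2*6) = 0.6499
f*(-4.2017) = (y-b)^2/(4a) = (-4.2017 + 12)^2/(4*6)
= 60.8135/24 = 2.5339


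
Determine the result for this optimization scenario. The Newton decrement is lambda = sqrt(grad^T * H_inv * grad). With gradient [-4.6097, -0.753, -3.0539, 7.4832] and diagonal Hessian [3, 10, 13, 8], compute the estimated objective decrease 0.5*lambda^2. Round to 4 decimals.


Step 1: H is diagonal, so H^(-1) * g = [-1.5366, -0.0753, -0.2349, 0.9354].
Step 2: g^T H^(-1) g = sum_i g_i^2 / H_ii
  = (-4.6097)^2/3 + (-0.753)^2/10 + (-3.0539)^2/13 + (7.4832)^2/8
  = 7.0831 + 0.0567 + 0.7174 + 6.9998 = 14.857
Step 3: Objective decrease = 0.5 * g^T H^(-1) g = 7.4285


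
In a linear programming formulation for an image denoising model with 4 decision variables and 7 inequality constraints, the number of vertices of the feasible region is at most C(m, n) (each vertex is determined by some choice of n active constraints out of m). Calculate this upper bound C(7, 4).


Each vertex corresponds to some choice of n active constraints out of m, so the number of vertices is at most C(m, n) = m! / (n!(m-n)!).
m = 7, n = 4
Numerator: 7 * 6 * 5 * 4
Denominator: 4! = 24
C(7, 4) = 35


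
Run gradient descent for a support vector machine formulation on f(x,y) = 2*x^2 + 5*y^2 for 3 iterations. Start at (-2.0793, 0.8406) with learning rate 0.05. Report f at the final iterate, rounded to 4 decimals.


Gradient descent on f(x,y) = 2*x^2 + 5*y^2.
Starting point: (-2.0793, 0.8406), alpha = 0.05
Step 1: grad_x = 2*2*-2.0793 = -8.3172, grad_y = 2*5*0.8406 = 8.406
  x_1 = -2.0793 - 0.05*-8.3172 = -1.6634
  y_1 = 0.8406 - 0.05*8.406 = 0.4203
Step 2: grad_x = 2*2*-1.6634 = -6.6538, grad_y = 2*5*0.4203 = 4.203
  x_2 = -1.6634 - 0.05*-6.6538 = -1.3308
  y_2 = 0.4203 - 0.05*4.203 = 0.2102
Step 3: grad_x = 2*2*-1.3308 = -5.323, grad_y = 2*5*0.2102 = 2.1015
  x_3 = -1.3308 - 0.05*-5.323 = -1.0646
  y_3 = 0.2102 - 0.05*2.1015 = 0.1051
f(-1.0646, 0.1051) = 2*(-1.0646)^2 + 5*0.1051^2 = 2.322


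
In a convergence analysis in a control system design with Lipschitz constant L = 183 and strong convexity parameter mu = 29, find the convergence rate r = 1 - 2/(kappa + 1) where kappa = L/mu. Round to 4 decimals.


Step 1: Compute the condition number.
kappa = L/mu = 183/29 = 6.3103
Step 2: Compute the convergence rate.
r = 1 - 2/(kappa + 1) = 1 - 2*mu/(L + mu) = (L - mu)/(L + mu) = 154/212 = 0.7264


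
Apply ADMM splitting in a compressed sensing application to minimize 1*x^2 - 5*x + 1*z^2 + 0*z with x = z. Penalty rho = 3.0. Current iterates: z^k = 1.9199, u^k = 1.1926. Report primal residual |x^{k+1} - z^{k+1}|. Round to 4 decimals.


ADMM iteration with rho = 3.0, z^k = 1.9199, u^k = 1.1926
Step 1: x-update.
Minimize 1*x^2 - 5*x + (3.0/2)*(x - 1.9199 + 1.1926)^2
FOC: (2*1 + 3.0)*x = 5 + 3.0*(1.9199 - 1.1926)
x^{k+1} = 1.4364
Step 2: z-update.
Minimize 1*z^2 + 0*z + (3.0/2)*(1.4364 - z + 1.1926)^2
FOC: (2*1 + 3.0)*z = 0 + 3.0*(1.4364 + 1.1926)
z^{k+1} = 1.5774
Step 3: u-update.
u^{k+1} = 1.1926 + 1.4364 - 1.5774 = 1.0516
Step 4: Primal residual = |1.4364 - 1.5774| = 0.141


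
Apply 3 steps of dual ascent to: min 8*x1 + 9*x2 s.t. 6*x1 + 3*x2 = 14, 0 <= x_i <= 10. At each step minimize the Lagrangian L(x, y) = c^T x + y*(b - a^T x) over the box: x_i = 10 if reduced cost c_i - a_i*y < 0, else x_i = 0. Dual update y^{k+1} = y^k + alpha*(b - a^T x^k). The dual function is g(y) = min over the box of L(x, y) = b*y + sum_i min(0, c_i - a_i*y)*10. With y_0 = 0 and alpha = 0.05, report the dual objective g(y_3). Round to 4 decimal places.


Dual ascent for LP: min 8*x1 + 9*x2, 6*x1 + 3*x2 = 14, 0 <= x_i <= 10
Step 1: y^k = 0.0, reduced costs: (8.0, 9.0)
  x^k = (0.0, 0.0), subgradient = b - a^T x = 14.0
  y^{k+1} = 0.0 + 0.05*14.0 = 0.7
Step 2: y^k = 0.7, reduced costs: (3.8, 6.9)
  x^k = (0.0, 0.0), subgradient = b - a^T x = 14.0
  y^{k+1} = 0.7 + 0.05*14.0 = 1.4
Step 3: y^k = 1.4, reduced costs: (-0.4, 4.8)
  x^k = (10.0, 0.0), subgradient = b - a^T x = -46.0
  y^{k+1} = 1.4 + 0.05*-46.0 = -0.9
Dual objective at y_3 = -0.9: reduced costs (13.4, 11.7), box minimizer x = (0.0, 0.0)
g(y_3) = b*y + (c1 - a1*y)*x1 + (c2 - a2*y)*x2 = 14*(-0.9) + 13.4*0.0 + 11.7*0.0 = -12.6 + 0.0 + 0.0 = -12.6


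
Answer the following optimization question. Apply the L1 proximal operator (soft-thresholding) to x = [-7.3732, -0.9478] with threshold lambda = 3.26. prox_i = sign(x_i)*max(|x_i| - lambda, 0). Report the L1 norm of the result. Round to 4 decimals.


Soft-thresholding with lambda = 3.26:
prox(-7.3732) = sign(-7.3732)*max(|-7.3732| - 3.26, 0) = -4.1132
prox(-0.9478) = sign(-0.9478)*max(|-0.9478| - 3.26, 0) = 0.0
prox(x) = [-4.1132, 0.0]
||prox(x)||_1 = 4.1132 + 0.0 = 4.1132


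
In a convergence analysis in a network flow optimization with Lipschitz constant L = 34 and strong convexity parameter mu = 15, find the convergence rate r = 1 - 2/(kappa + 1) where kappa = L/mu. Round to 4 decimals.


Step 1: Compute the condition number.
kappa = L/mu = 34/15 = 2.2667
Step 2: Compute the convergence rate.
r = 1 - 2/(kappa + 1) = 1 - 2*mu/(L + mu) = (L - mu)/(L + mu) = 19/49 = 0.3878


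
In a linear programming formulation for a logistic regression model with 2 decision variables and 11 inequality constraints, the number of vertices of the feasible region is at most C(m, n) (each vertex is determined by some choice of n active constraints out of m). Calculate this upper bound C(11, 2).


Each vertex corresponds to some choice of n active constraints out of m, so the number of vertices is at most C(m, n) = m! / (n!(m-n)!).
m = 11, n = 2
Numerator: 11 * 10
Denominator: 2! = 2
C(11, 2) = 55


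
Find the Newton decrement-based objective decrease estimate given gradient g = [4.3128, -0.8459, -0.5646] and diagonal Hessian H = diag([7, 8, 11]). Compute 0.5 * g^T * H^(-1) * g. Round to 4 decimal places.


Step 1: H is diagonal, so H^(-1) * g = [0.6161, -0.1057, -0.0513].
Step 2: g^T H^(-1) g = sum_i g_i^2 / H_ii
  = (4.3128)^2/7 + (-0.8459)^2/8 + (-0.5646)^2/11
  = 2.6572 + 0.0894 + 0.029 = 2.7756
Step 3: Objective decrease = 0.5 * g^T H^(-1) g = 1.3878


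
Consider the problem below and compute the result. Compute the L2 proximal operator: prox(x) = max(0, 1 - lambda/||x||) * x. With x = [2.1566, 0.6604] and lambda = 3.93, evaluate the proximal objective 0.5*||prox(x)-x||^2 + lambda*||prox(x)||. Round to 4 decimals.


Step 1: Compute ||x||.
||x|| = 2.2554
Step 2: Compute scaling factor.
scale = max(0, 1 - 3.93/2.2554) = 0.0
Step 3: prox(x) = [0.0, 0.0]
||prox(x)|| = 0.0
Step 4: Proximal objective.
0.5*||prox-x||^2 = 2.5435
lambda*||prox|| = 0.0
Total = 2.5435


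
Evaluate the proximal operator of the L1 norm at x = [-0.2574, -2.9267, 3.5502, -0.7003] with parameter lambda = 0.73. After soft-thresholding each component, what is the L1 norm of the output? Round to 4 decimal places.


Soft-thresholding with lambda = 0.73:
prox(-0.2574) = sign(-0.2574)*max(|-0.2574| - 0.73, 0) = 0.0
prox(-2.9267) = sign(-2.9267)*max(|-2.9267| - 0.73, 0) = -2.1967
prox(3.5502) = sign(3.5502)*max(|3.5502| - 0.73, 0) = 2.8202
prox(-0.7003) = sign(-0.7003)*max(|-0.7003| - 0.73, 0) = 0.0
prox(x) = [0.0, -2.1967, 2.8202, 0.0]
||prox(x)||_1 = 0.0 + 2.1967 + 2.8202 + 0.0 = 5.0169


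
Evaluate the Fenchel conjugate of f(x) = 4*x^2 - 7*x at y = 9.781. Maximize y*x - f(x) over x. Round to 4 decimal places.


f*(y) = sup_x {y*x - a*x^2 - b*x} = sup_x {(y-b)*x - a*x^2}
FOC: (y - b) - 2a*x = 0 => x* = (y - b)/(2a)
x* = (9.781 + 7)/(2*4) = 2.0976
f*(9.781) = (y-b)^2/(4a) = (9.781 + 7)^2/(4*4)
= 281.602/16 = 17.6001


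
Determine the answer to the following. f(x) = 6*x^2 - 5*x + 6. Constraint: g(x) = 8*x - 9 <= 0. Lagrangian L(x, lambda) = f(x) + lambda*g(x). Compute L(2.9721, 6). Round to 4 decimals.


Step 1: Evaluate f(x).
f(2.9721) = 6*2.9721^2 - 5*2.9721 + 6 = 44.1398
Step 2: Evaluate g(x).
g(2.9721) = 8*2.9721 - 9 = 14.7768
Step 3: Compute Lagrangian.
L = 44.1398 + 6*14.7768 = 132.8006


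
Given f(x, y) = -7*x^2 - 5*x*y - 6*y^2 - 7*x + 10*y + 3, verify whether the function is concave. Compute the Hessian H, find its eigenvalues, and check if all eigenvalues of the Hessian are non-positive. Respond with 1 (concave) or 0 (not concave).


The Hessian of f(x,y) = -7*x^2 - 5*x*y - 6*y^2 - 7*x + 10*y + 3 is:
H = [[-14, -5], [-5, -12]]
Trace = -14 - 12 = -26
Determinant = -14*-12 - (-5)^2 = 143
Discriminant = (-26)^2 - 4*143 = 104.0
Eigenvalues: lambda_1 = -18.099, lambda_2 = -7.901
The function is concave.

1


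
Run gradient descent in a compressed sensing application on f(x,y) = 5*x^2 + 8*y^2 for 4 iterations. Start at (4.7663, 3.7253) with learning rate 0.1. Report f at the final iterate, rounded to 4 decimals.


Gradient descent on f(x,y) = 5*x^2 + 8*y^2.
Starting point: (4.7663, 3.7253), alpha = 0.1
Step 1: grad_x = 2*5*4.7663 = 47.663, grad_y = 2*8*3.7253 = 59.6048
  x_1 = 4.7663 - 0.1*47.663 = 0.0
  y_1 = 3.7253 - 0.1*59.6048 = -2.2352
Step 2: grad_x = 2*5*0.0 = 0.0, grad_y = 2*8*-2.2352 = -35.7629
  x_2 = 0.0 - 0.1*0.0 = 0.0
  y_2 = -2.2352 - 0.1*-35.7629 = 1.3411
Step 3: grad_x = 2*5*0.0 = 0.0, grad_y = 2*8*1.3411 = 21.4577
  x_3 = 0.0 - 0.1*0.0 = 0.0
  y_3 = 1.3411 - 0.1*21.4577 = -0.8047
Step 4: grad_x = 2*5*0.0 = 0.0, grad_y = 2*8*-0.8047 = -12.8746
  x_4 = 0.0 - 0.1*0.0 = 0.0
  y_4 = -0.8047 - 0.1*-12.8746 = 0.4828
f(0.0, 0.4828) = 5*0.0^2 + 8*0.4828^2 = 1.8648


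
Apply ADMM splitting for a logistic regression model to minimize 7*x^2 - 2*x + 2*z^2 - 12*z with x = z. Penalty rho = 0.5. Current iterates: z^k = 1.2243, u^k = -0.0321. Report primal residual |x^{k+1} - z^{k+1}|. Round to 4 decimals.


ADMM iteration with rho = 0.5, z^k = 1.2243, u^k = -0.0321
Step 1: x-update.
Minimize 7*x^2 - 2*x + (0.5/2)*(x - 1.2243 - 0.0321)^2
FOC: (2*7 + 0.5)*x = 2 + 0.5*(1.2243 + 0.0321)
x^{k+1} = 0.1813
Step 2: z-update.
Minimize 2*z^2 - 12*z + (0.5/2)*(0.1813 - z - 0.0321)^2
FOC: (2*2 + 0.5)*z = 12 + 0.5*(0.1813 - 0.0321)
z^{k+1} = 2.6832
Step 3: u-update.
u^{k+1} = -0.0321 + 0.1813 - 2.6832 = -2.5341
Step 4: Primal residual = |0.1813 - 2.6832| = 2.502


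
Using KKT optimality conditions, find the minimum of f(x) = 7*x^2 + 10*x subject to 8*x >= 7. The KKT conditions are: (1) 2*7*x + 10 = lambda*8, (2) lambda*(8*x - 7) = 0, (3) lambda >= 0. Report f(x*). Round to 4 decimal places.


Step 1: Try lambda = 0 (constraint inactive).
x_unc = -10/(2*7) = -0.7143
Check: 8*-0.7143 = -5.7144 < 7 -- violated!
Step 2: Constraint must be active: 8*x = 7
x* = 7/8 = 0.875
lambda = (2*7*0.875 + 10)/8 = 2.7813
Step 3: Compute optimal value.
f(x*) = 7*0.875^2 + 10*0.875 = 14.1094


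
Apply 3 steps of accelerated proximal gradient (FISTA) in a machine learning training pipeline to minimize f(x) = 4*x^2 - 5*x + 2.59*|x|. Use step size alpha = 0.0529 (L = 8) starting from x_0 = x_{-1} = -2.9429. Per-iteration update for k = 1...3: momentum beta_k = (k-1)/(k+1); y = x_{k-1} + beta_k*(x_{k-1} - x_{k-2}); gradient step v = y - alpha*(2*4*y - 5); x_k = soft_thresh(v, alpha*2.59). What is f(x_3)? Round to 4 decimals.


FISTA on f(x) = 4*x^2 - 5*x + 2.59*|x|
L = 8, alpha = 0.0529
Iteration 1: beta = 0.0, y = -2.9429 + 0.0*(-2.9429 + 2.9429) = -2.9429
  grad(y) = -28.5432, v = y - alpha*grad = -1.433
  prox(v) = soft_thresh(-1.433, 0.137) = -1.296
Iteration 2: beta = 0.3333, y = -1.296 + 0.3333*(-1.296 + 2.9429) = -0.747
  grad(y) = -10.9758, v = y - alpha*grad = -0.1664
  prox(v) = soft_thresh(-0.1664, 0.137) = -0.0293
Iteration 3: beta = 0.5, y = -0.0293 + 0.5*(-0.0293 + 1.296) = 0.604
  grad(y) = -0.1683, v = y - alpha*grad = 0.6129
  prox(v) = soft_thresh(0.6129, 0.137) = 0.4759
f(x_3) = 4*0.4759^2 - 5*0.4759 + 2.59*|0.4759| = -0.2411


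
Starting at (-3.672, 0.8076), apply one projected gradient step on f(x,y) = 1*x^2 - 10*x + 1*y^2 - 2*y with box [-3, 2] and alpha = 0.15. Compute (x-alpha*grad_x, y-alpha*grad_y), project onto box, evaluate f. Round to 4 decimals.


Step 1: Compute gradient at (-3.672, 0.8076).
grad_x = 2*1*-3.672 - 10 = -17.344
grad_y = 2*1*0.8076 - 2 = -0.3848
Step 2: Gradient step.
x_raw = -3.672 - 0.15*-17.344 = -1.0704
y_raw = 0.8076 - 0.15*-0.3848 = 0.8653
Step 3: Project onto [-3, 2].
x_proj = clip(-1.0704) = -1.0704
y_proj = clip(0.8653) = 0.8653
Step 4: Evaluate f.
f(-1.0704, 0.8653) = 10.8679


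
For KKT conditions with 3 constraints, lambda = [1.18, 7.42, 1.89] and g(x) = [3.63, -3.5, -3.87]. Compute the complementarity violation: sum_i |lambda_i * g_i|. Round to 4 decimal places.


KKT complementary slackness check:
lambda_1 * g_1 = 1.18 * 3.63 = 4.2834
lambda_2 * g_2 = 7.42 * -3.5 = -25.97
lambda_3 * g_3 = 1.89 * -3.87 = -7.3143
Total violation = 4.2834 + 25.97 + 7.3143 = 37.5677


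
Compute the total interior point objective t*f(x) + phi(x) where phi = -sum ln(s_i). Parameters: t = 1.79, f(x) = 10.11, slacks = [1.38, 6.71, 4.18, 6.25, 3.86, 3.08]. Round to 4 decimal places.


Step 1: Compute log-barrier.
ln values: [0.3221, 1.9036, 1.4303, 1.8326, 1.3507, 1.1249]
phi = -(0.3221 + 1.9036 + 1.4303 + 1.8326 + 1.3507 + 1.1249) = -7.9642
Step 2: Compute augmented objective.
t*f(x) = 1.79*10.11 = 18.0969
Total = 18.0969 - 7.9642 = 10.1327


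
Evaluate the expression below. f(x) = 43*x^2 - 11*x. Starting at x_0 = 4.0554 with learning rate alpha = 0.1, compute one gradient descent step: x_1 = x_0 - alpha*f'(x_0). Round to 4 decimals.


We compute the gradient at x_0 and apply the update.
f'(x) = 86*x - 11
f'(4.0554) = 86*4.0554 - 11 = 337.7644
x_1 = 4.0554 - 0.1*337.7644 = -29.721


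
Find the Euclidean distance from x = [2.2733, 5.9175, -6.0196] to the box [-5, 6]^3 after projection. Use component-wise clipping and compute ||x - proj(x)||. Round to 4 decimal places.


Project each component onto [-5, 6].
clip(2.2733) = 2.2733, clip(5.9175) = 5.9175, clip(-6.0196) = -5.0
Projection = [2.2733, 5.9175, -5.0]
Squared diffs: [0.0, 0.0, 1.0396]
Distance = sqrt(1.0396) = 1.0196


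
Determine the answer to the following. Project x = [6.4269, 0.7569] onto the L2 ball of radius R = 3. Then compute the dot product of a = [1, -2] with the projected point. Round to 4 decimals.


Step 1: Compute ||x|| (intermediates to 6 decimals).
||x|| = sqrt(6.4269^2 + 0.7569^2) = 6.471317
Step 2: Project.
Since ||x|| > R, scale = R/||x|| = 3/6.471317 = 0.463584, proj(x) = scale * x
proj(x) = [2.979408, 0.350887]
Step 3: Dot product.
a^T * proj(x) = 1*2.979408 - 2*0.350887 = 2.2776


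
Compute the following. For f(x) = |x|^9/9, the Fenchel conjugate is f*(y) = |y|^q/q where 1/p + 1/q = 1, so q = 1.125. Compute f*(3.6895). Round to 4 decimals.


The conjugate exponent q satisfies 1/p + 1/q = 1.
p = 9, so q = 9/(9 - 1) = 1.125
|y|^q = 3.6895^1.125 = 4.3435
f*(3.6895) = 4.3435 / 1.125 = 3.8609


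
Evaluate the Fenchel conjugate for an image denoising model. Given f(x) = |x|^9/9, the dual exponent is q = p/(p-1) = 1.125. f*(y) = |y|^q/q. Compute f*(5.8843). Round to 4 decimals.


The conjugate exponent q satisfies 1/p + 1/q = 1.
p = 9, so q = 9/(9 - 1) = 1.125
|y|^q = 5.8843^1.125 = 7.3436
f*(5.8843) = 7.3436 / 1.125 = 6.5276


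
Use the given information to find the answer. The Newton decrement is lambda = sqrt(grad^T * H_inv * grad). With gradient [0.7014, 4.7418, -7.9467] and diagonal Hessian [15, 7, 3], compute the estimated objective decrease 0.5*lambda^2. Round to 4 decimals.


Step 1: H is diagonal, so H^(-1) * g = [0.0468, 0.6774, -2.6489].
Step 2: g^T H^(-1) g = sum_i g_i^2 / H_ii
  = (0.7014)^2/15 + (4.7418)^2/7 + (-7.9467)^2/3
  = 0.0328 + 3.2121 + 21.05 = 24.2949
Step 3: Objective decrease = 0.5 * g^T H^(-1) g = 12.1475


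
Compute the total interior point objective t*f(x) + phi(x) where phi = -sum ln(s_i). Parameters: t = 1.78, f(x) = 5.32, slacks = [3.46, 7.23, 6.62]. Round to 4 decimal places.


Step 1: Compute log-barrier.
ln values: [1.2413, 1.9782, 1.8901]
phi = -(1.2413 + 1.9782 + 1.8901) = -5.1096
Step 2: Compute augmented objective.
t*f(x) = 1.78*5.32 = 9.4696
Total = 9.4696 - 5.1096 = 4.36


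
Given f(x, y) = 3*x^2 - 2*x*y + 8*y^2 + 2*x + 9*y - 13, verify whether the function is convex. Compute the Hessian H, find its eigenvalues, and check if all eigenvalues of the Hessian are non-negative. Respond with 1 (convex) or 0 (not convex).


The Hessian of f(x,y) = 3*x^2 - 2*x*y + 8*y^2 + 2*x + 9*y - 13 is:
H = [[6, -2], [-2, 16]]
Trace = 6 + 16 = 22
Determinant = 6*16 - (-2)^2 = 92
Discriminant = (22)^2 - 4*92 = 116.0
Eigenvalues: lambda_1 = 5.6148, lambda_2 = 16.3852
The function is convex.

1


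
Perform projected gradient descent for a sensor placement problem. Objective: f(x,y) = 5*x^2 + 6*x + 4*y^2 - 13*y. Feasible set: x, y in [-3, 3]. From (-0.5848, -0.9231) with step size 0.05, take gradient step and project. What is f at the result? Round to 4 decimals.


Step 1: Compute gradient at (-0.5848, -0.9231).
grad_x = 2*5*-0.5848 + 6 = 0.152
grad_y = 2*4*-0.9231 - 13 = -20.3848
Step 2: Gradient step.
x_raw = -0.5848 - 0.05*0.152 = -0.5924
y_raw = -0.9231 - 0.05*-20.3848 = 0.0961
Step 3: Project onto [-3, 3].
x_proj = clip(-0.5924) = -0.5924
y_proj = clip(0.0961) = 0.0961
Step 4: Evaluate f.
f(-0.5924, 0.0961) = -3.0126


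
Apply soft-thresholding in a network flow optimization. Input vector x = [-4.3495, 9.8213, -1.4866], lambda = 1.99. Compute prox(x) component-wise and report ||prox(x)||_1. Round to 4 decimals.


Soft-thresholding with lambda = 1.99:
prox(-4.3495) = sign(-4.3495)*max(|-4.3495| - 1.99, 0) = -2.3595
prox(9.8213) = sign(9.8213)*max(|9.8213| - 1.99, 0) = 7.8313
prox(-1.4866) = sign(-1.4866)*max(|-1.4866| - 1.99, 0) = 0.0
prox(x) = [-2.3595, 7.8313, 0.0]
||prox(x)||_1 = 2.3595 + 7.8313 + 0.0 = 10.1908


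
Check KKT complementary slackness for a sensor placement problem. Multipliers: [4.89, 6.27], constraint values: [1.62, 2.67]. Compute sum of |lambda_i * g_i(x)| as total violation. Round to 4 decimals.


KKT complementary slackness check:
lambda_1 * g_1 = 4.89 * 1.62 = 7.9218
lambda_2 * g_2 = 6.27 * 2.67 = 16.7409
Total violation = 7.9218 + 16.7409 = 24.6627


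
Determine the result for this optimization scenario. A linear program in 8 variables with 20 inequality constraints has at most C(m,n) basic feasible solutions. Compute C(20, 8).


Each vertex corresponds to some choice of n active constraints out of m, so the number of vertices is at most C(m, n) = m! / (n!(m-n)!).
m = 20, n = 8
Numerator: 20 * 19 * 18 * 17 * 16 * 15 * 14 * 13
Denominator: 8! = 40320
C(20, 8) = 125970


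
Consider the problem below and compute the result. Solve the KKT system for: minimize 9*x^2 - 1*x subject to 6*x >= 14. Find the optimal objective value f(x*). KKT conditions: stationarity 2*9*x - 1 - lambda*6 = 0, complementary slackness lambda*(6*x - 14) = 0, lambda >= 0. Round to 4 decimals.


Step 1: Try lambda = 0 (constraint inactive).
x_unc = 1/(2*9) = 0.0556
Check: 6*0.0556 = 0.3336 < 14 -- violated!
Step 2: Constraint must be active: 6*x = 14
x* = 14/6 = 7/3 = 2.3333 (rounded; the exact value 7/3 is used below)
lambda = (2*9*(7/3) - 1)/6 = 6.8333
Step 3: Compute optimal value.
f(x*) = 9*(7/3)^2 - 1*(7/3) = 46.6667


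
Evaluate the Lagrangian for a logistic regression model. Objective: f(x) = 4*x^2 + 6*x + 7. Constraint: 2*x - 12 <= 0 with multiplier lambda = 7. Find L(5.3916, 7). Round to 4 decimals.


Step 1: Evaluate f(x).
f(5.3916) = 4*5.3916^2 + 6*5.3916 + 7 = 155.627
Step 2: Evaluate g(x).
g(5.3916) = 2*5.3916 - 12 = -1.2168
Step 3: Compute Lagrangian.
L = 155.627 + 7*-1.2168 = 147.1094


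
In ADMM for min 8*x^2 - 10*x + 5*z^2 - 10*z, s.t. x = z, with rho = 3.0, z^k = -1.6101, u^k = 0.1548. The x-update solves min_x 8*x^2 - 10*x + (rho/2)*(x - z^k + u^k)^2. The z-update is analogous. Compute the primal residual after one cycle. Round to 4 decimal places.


ADMM iteration with rho = 3.0, z^k = -1.6101, u^k = 0.1548
Step 1: x-update.
Minimize 8*x^2 - 10*x + (3.0/2)*(x + 1.6101 + 0.1548)^2
FOC: (2*8 + 3.0)*x = 10 + 3.0*(-1.6101 - 0.1548)
x^{k+1} = 0.2476
Step 2: z-update.
Minimize 5*z^2 - 10*z + (3.0/2)*(0.2476 - z + 0.1548)^2
FOC: (2*5 + 3.0)*z = 10 + 3.0*(0.2476 + 0.1548)
z^{k+1} = 0.8621
Step 3: u-update.
u^{k+1} = 0.1548 + 0.2476 - 0.8621 = -0.4597
Step 4: Primal residual = |0.2476 - 0.8621| = 0.6145


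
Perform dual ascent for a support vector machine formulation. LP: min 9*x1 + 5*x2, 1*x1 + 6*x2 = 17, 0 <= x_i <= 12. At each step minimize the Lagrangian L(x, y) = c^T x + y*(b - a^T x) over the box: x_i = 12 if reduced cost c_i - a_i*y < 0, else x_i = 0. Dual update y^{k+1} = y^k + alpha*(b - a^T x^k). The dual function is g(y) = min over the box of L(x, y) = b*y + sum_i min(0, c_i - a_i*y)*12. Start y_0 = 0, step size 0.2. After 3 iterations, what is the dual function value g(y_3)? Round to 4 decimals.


Dual ascent for LP: min 9*x1 + 5*x2, 1*x1 + 6*x2 = 17, 0 <= x_i <= 12
Step 1: y^k = 0.0, reduced costs: (9.0, 5.0)
  x^k = (0.0, 0.0), subgradient = b - a^T x = 17.0
  y^{k+1} = 0.0 + 0.2*17.0 = 3.4
Step 2: y^k = 3.4, reduced costs: (5.6, -15.4)
  x^k = (0.0, 12.0), subgradient = b - a^T x = -55.0
  y^{k+1} = 3.4 + 0.2*-55.0 = -7.6
Step 3: y^k = -7.6, reduced costs: (16.6, 50.6)
  x^k = (0.0, 0.0), subgradient = b - a^T x = 17.0
  y^{k+1} = -7.6 + 0.2*17.0 = -4.2
Dual objective at y_3 = -4.2: reduced costs (13.2, 30.2), box minimizer x = (0.0, 0.0)
g(y_3) = b*y + (c1 - a1*y)*x1 + (c2 - a2*y)*x2 = 17*(-4.2) + 13.2*0.0 + 30.2*0.0 = -71.4 + 0.0 + 0.0 = -71.4


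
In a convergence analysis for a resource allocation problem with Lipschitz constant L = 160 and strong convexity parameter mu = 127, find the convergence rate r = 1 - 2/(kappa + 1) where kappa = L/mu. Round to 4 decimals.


Step 1: Compute the condition number.
kappa = L/mu = 160/127 = 1.2598
Step 2: Compute the convergence rate.
r = 1 - 2/(kappa + 1) = 1 - 2*mu/(L + mu) = (L - mu)/(L + mu) = 33/287 = 0.115


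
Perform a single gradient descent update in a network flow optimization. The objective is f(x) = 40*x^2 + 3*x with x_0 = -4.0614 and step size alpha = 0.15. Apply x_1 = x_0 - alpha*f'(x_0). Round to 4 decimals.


We compute the gradient at x_0 and apply the update.
f'(x) = 80*x + 3
f'(-4.0614) = 80*-4.0614 + 3 = -321.912
x_1 = -4.0614 - 0.15*-321.912 = 44.2254


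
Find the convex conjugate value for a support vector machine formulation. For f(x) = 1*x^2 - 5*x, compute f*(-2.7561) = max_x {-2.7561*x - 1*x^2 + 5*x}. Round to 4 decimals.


f*(y) = sup_x {y*x - a*x^2 - b*x} = sup_x {(y-b)*x - a*x^2}
FOC: (y - b) - 2a*x = 0 => x* = (y - b)/(2a)
x* = (-2.7561 + 5)/(2*1) = 1.122
f*(-2.7561) = (y-b)^2/(4a) = (-2.7561 + 5)^2/(4*1)
= 5.0351/4 = 1.2588


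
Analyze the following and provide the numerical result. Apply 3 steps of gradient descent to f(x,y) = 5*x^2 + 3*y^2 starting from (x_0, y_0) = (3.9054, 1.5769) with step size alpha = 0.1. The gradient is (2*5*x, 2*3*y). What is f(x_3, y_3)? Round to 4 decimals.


Gradient descent on f(x,y) = 5*x^2 + 3*y^2.
Starting point: (3.9054, 1.5769), alpha = 0.1
Step 1: grad_x = 2*5*3.9054 = 39.054, grad_y = 2*3*1.5769 = 9.4614
  x_1 = 3.9054 - 0.1*39.054 = 0.0
  y_1 = 1.5769 - 0.1*9.4614 = 0.6308
Step 2: grad_x = 2*5*0.0 = 0.0, grad_y = 2*3*0.6308 = 3.7846
  x_2 = 0.0 - 0.1*0.0 = 0.0
  y_2 = 0.6308 - 0.1*3.7846 = 0.2523
Step 3: grad_x = 2*5*0.0 = 0.0, grad_y = 2*3*0.2523 = 1.5138
  x_3 = 0.0 - 0.1*0.0 = 0.0
  y_3 = 0.2523 - 0.1*1.5138 = 0.1009
f(0.0, 0.1009) = 5*0.0^2 + 3*0.1009^2 = 0.0306


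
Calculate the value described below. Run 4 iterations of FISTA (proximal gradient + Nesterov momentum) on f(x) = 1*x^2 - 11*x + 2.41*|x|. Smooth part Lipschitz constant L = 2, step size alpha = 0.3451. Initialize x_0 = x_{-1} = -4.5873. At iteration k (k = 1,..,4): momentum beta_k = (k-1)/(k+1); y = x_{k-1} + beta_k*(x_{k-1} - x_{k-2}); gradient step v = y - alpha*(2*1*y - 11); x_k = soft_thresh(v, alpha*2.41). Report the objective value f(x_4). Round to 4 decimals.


FISTA on f(x) = 1*x^2 - 11*x + 2.41*|x|
L = 2, alpha = 0.3451
Iteration 1: beta = 0.0, y = -4.5873 + 0.0*(-4.5873 + 4.5873) = -4.5873
  grad(y) = -20.1746, v = y - alpha*grad = 2.375
  prox(v) = soft_thresh(2.375, 0.8317) = 1.5433
Iteration 2: beta = 0.3333, y = 1.5433 + 0.3333*(1.5433 + 4.5873) = 3.5868
  grad(y) = -3.8264, v = y - alpha*grad = 4.9073
  prox(v) = soft_thresh(4.9073, 0.8317) = 4.0756
Iteration 3: beta = 0.5, y = 4.0756 + 0.5*(4.0756 - 1.5433) = 5.3418
  grad(y) = -0.3165, v = y - alpha*grad = 5.451
  prox(v) = soft_thresh(5.451, 0.8317) = 4.6193
Iteration 4: beta = 0.6, y = 4.6193 + 0.6*(4.6193 - 4.0756) = 4.9455
  grad(y) = -1.109, v = y - alpha*grad = 5.3282
  prox(v) = soft_thresh(5.3282, 0.8317) = 4.4965
f(x_4) = 1*4.4965^2 - 11*4.4965 + 2.41*|4.4965| = -18.4064


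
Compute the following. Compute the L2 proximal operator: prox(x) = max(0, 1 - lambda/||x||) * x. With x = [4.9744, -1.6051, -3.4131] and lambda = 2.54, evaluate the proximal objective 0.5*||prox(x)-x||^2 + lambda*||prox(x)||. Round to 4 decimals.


Step 1: Compute ||x||.
||x|| = 6.2426
Step 2: Compute scaling factor.
scale = max(0, 1 - 2.54/6.2426) = 0.5931
Step 3: prox(x) = [2.9504, -0.952, -2.0244]
||prox(x)|| = 3.7026
Step 4: Proximal objective.
0.5*||prox-x||^2 = 3.2258
lambda*||prox|| = 9.4046
Total = 12.6304


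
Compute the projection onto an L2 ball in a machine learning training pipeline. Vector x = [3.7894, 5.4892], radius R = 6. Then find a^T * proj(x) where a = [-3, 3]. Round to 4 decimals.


Step 1: Compute ||x|| (intermediates to 6 decimals).
||x|| = sqrt(3.7894^2 + 5.4892^2) = 6.670148
Step 2: Project.
Since ||x|| > R, scale = R/||x|| = 6/6.670148 = 0.89953, proj(x) = scale * x
proj(x) = [3.408679, 4.9377]
Step 3: Dot product.
a^T * proj(x) = -3*3.408679 + 3*4.9377 = 4.5871


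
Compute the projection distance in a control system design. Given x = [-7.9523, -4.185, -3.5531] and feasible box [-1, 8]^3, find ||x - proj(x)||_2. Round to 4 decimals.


Project each component onto [-1, 8].
clip(-7.9523) = -1.0, clip(-4.185) = -1.0, clip(-3.5531) = -1.0
Projection = [-1.0, -1.0, -1.0]
Squared diffs: [48.3345, 10.1442, 6.5183]
Distance = sqrt(64.997) = 8.0621


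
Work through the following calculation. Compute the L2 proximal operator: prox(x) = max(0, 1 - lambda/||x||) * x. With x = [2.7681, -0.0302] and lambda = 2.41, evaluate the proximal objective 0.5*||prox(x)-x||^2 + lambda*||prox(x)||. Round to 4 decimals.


Step 1: Compute ||x||.
||x|| = 2.7683
Step 2: Compute scaling factor.
scale = max(0, 1 - 2.41/2.7683) = 0.1294
Step 3: prox(x) = [0.3582, -0.0039]
||prox(x)|| = 0.3583
Step 4: Proximal objective.
0.5*||prox-x||^2 = 2.9041
lambda*||prox|| = 0.8635
Total = 3.7675


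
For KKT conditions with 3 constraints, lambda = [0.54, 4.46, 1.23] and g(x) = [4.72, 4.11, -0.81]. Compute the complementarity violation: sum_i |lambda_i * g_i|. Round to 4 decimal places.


KKT complementary slackness check:
lambda_1 * g_1 = 0.54 * 4.72 = 2.5488
lambda_2 * g_2 = 4.46 * 4.11 = 18.3306
lambda_3 * g_3 = 1.23 * -0.81 = -0.9963
Total violation = 2.5488 + 18.3306 + 0.9963 = 21.8757


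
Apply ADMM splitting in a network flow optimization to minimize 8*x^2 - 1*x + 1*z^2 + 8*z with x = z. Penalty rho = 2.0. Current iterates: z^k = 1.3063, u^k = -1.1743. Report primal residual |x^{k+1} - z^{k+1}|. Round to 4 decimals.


ADMM iteration with rho = 2.0, z^k = 1.3063, u^k = -1.1743
Step 1: x-update.
Minimize 8*x^2 - 1*x + (2.0/2)*(x - 1.3063 - 1.1743)^2
FOC: (2*8 + 2.0)*x = 1 + 2.0*(1.3063 + 1.1743)
x^{k+1} = 0.3312
Step 2: z-update.
Minimize 1*z^2 + 8*z + (2.0/2)*(0.3312 - z - 1.1743)^2
FOC: (2*1 + 2.0)*z = -8 + 2.0*(0.3312 - 1.1743)
z^{k+1} = -2.4216
Step 3: u-update.
u^{k+1} = -1.1743 + 0.3312 + 2.4216 = 1.5784
Step 4: Primal residual = |0.3312 + 2.4216| = 2.7527


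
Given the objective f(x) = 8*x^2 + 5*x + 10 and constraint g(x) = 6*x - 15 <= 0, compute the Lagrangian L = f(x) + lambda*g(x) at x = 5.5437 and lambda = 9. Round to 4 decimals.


Step 1: Evaluate f(x).
f(5.5437) = 8*5.5437^2 + 5*5.5437 + 10 = 283.5794
Step 2: Evaluate g(x).
g(5.5437) = 6*5.5437 - 15 = 18.2622
Step 3: Compute Lagrangian.
L = 283.5794 + 9*18.2622 = 447.9392


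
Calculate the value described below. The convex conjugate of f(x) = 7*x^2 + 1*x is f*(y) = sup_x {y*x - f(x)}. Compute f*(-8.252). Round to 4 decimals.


f*(y) = sup_x {y*x - a*x^2 - b*x} = sup_x {(y-b)*x - a*x^2}
FOC: (y - b) - 2a*x = 0 => x* = (y - b)/(2a)
x* = (-8.252 - 1)/(2*7) = -0.6609
f*(-8.252) = (y-b)^2/(4a) = (-8.252 - 1)^2/(4*7)
= 85.5995/28 = 3.0571


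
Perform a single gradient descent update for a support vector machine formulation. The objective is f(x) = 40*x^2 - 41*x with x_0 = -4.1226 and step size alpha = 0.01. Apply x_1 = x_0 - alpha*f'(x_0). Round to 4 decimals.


We compute the gradient at x_0 and apply the update.
f'(x) = 80*x - 41
f'(-4.1226) = 80*-4.1226 - 41 = -370.808
x_1 = -4.1226 - 0.01*-370.808 = -0.4145


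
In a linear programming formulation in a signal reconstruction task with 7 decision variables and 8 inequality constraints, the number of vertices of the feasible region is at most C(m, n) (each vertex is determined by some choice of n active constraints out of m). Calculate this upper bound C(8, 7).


Each vertex corresponds to some choice of n active constraints out of m, so the number of vertices is at most C(m, n) = m! / (n!(m-n)!).
m = 8, n = 7
Numerator: 8 * 7 * 6 * 5 * 4 * 3 * 2
Denominator: 7! = 5040
C(8, 7) = 8


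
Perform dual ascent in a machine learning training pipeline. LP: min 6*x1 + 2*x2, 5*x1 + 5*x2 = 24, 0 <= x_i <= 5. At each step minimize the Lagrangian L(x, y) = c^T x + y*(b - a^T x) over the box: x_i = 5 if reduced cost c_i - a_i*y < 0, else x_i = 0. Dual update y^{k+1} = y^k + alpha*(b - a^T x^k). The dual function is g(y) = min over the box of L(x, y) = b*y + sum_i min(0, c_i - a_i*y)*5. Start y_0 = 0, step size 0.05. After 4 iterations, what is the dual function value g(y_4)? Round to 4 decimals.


Dual ascent for LP: min 6*x1 + 2*x2, 5*x1 + 5*x2 = 24, 0 <= x_i <= 5
Step 1: y^k = 0.0, reduced costs: (6.0, 2.0)
  x^k = (0.0, 0.0), subgradient = b - a^T x = 24.0
  y^{k+1} = 0.0 + 0.05*24.0 = 1.2
Step 2: y^k = 1.2, reduced costs: (0.0, -4.0)
  x^k = (0.0, 5.0), subgradient = b - a^T x = -1.0
  y^{k+1} = 1.2 + 0.05*-1.0 = 1.15
Step 3: y^k = 1.15, reduced costs: (0.25, -3.75)
  x^k = (0.0, 5.0), subgradient = b - a^T x = -1.0
  y^{k+1} = 1.15 + 0.05*-1.0 = 1.1
Step 4: y^k = 1.1, reduced costs: (0.5, -3.5)
  x^k = (0.0, 5.0), subgradient = b - a^T x = -1.0
  y^{k+1} = 1.1 + 0.05*-1.0 = 1.05
Dual objective at y_4 = 1.05: reduced costs (0.75, -3.25), box minimizer x = (0.0, 5.0)
g(y_4) = b*y + (c1 - a1*y)*x1 + (c2 - a2*y)*x2 = 24*1.05 + 0.75*0.0 + (-3.25)*5.0 = 25.2 + 0.0 - 16.25 = 8.95


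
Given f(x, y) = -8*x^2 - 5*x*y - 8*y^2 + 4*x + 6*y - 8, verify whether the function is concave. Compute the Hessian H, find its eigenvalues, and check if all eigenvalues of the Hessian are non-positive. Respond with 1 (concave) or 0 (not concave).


The Hessian of f(x,y) = -8*x^2 - 5*x*y - 8*y^2 + 4*x + 6*y - 8 is:
H = [[-16, -5], [-5, -16]]
Trace = -16 - 16 = -32
Determinant = -16*-16 - (-5)^2 = 231
Discriminant = (-32)^2 - 4*231 = 100.0
Eigenvalues: lambda_1 = -21.0, lambda_2 = -11.0
The function is concave.

1


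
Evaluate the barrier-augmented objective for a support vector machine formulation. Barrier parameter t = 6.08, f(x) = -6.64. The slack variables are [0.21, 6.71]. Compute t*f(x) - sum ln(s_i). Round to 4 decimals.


Step 1: Compute log-barrier.
ln values: [-1.5606, 1.9036]
phi = -(-1.5606 + 1.9036) = -0.343
Step 2: Compute augmented objective.
t*f(x) = 6.08*-6.64 = -40.3712
Total = -40.3712 - 0.343 = -40.7142


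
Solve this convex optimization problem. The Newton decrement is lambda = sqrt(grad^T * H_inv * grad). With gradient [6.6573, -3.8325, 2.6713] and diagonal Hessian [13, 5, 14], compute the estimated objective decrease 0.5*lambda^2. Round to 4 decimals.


Step 1: H is diagonal, so H^(-1) * g = [0.5121, -0.7665, 0.1908].
Step 2: g^T H^(-1) g = sum_i g_i^2 / H_ii
  = (6.6573)^2/13 + (-3.8325)^2/5 + (2.6713)^2/14
  = 3.4092 + 2.9376 + 0.5097 = 6.8565
Step 3: Objective decrease = 0.5 * g^T H^(-1) g = 3.4283


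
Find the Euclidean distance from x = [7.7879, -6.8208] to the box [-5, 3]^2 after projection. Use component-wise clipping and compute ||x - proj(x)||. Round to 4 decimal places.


Project each component onto [-5, 3].
clip(7.7879) = 3.0, clip(-6.8208) = -5.0
Projection = [3.0, -5.0]
Squared diffs: [22.924, 3.3153]
Distance = sqrt(26.2393) = 5.1224


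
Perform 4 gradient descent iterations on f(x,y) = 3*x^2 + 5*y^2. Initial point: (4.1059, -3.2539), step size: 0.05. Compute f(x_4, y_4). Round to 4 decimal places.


Gradient descent on f(x,y) = 3*x^2 + 5*y^2.
Starting point: (4.1059, -3.2539), alpha = 0.05
Step 1: grad_x = 2*3*4.1059 = 24.6354, grad_y = 2*5*-3.2539 = -32.539
  x_1 = 4.1059 - 0.05*24.6354 = 2.8741
  y_1 = -3.2539 - 0.05*-32.539 = -1.627
Step 2: grad_x = 2*3*2.8741 = 17.2448, grad_y = 2*5*-1.627 = -16.2695
  x_2 = 2.8741 - 0.05*17.2448 = 2.0119
  y_2 = -1.627 - 0.05*-16.2695 = -0.8135
Step 3: grad_x = 2*3*2.0119 = 12.0713, grad_y = 2*5*-0.8135 = -8.1348
  x_3 = 2.0119 - 0.05*12.0713 = 1.4083
  y_3 = -0.8135 - 0.05*-8.1348 = -0.4067
Step 4: grad_x = 2*3*1.4083 = 8.4499, grad_y = 2*5*-0.4067 = -4.0674
  x_4 = 1.4083 - 0.05*8.4499 = 0.9858
  y_4 = -0.4067 - 0.05*-4.0674 = -0.2034
f(0.9858, -0.2034) = 3*0.9858^2 + 5*(-0.2034)^2 = 3.1224


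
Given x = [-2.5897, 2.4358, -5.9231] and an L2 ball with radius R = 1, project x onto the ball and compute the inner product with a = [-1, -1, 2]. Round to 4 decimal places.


Step 1: Compute ||x|| (intermediates to 6 decimals).
||x|| = sqrt((-2.5897)^2 + 2.4358^2 + (-5.9231)^2) = 6.908168
Step 2: Project.
Since ||x|| > R, scale = R/||x|| = 1/6.908168 = 0.144756, proj(x) = scale * x
proj(x) = [-0.374875, 0.352597, -0.857404]
Step 3: Dot product.
a^T * proj(x) = -1*(-0.374875) - 1*0.352597 + 2*(-0.857404) = -1.6925


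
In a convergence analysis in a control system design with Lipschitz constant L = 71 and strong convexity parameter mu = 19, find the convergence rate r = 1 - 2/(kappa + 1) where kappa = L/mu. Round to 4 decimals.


Step 1: Compute the condition number.
kappa = L/mu = 71/19 = 3.7368
Step 2: Compute the convergence rate.
r = 1 - 2/(kappa + 1) = 1 - 2*mu/(L + mu) = (L - mu)/(L + mu) = 52/90 = 0.5778


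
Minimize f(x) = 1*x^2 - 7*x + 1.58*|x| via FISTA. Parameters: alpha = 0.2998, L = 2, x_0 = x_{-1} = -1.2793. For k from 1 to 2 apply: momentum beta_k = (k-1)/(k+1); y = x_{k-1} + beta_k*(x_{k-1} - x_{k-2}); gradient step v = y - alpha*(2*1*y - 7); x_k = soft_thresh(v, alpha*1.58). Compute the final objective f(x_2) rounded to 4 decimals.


FISTA on f(x) = 1*x^2 - 7*x + 1.58*|x|
L = 2, alpha = 0.2998
Iteration 1: beta = 0.0, y = -1.2793 + 0.0*(-1.2793 + 1.2793) = -1.2793
  grad(y) = -9.5586, v = y - alpha*grad = 1.5864
  prox(v) = soft_thresh(1.5864, 0.4737) = 1.1127
Iteration 2: beta = 0.3333, y = 1.1127 + 0.3333*(1.1127 + 1.2793) = 1.91
  grad(y) = -3.18, v = y - alpha*grad = 2.8634
  prox(v) = soft_thresh(2.8634, 0.4737) = 2.3897
f(x_2) = 1*2.3897^2 - 7*2.3897 + 1.58*|2.3897| = -7.2415
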